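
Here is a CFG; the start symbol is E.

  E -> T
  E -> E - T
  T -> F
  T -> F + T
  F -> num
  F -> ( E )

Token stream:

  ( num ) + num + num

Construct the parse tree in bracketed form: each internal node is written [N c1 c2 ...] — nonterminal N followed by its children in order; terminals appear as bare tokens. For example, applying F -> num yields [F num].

[E [T [F ( [E [T [F num]]] )] + [T [F num] + [T [F num]]]]]

E
T
F + T
( E ) + T
( T ) + T
( F ) + T
( num ) + T
( num ) + F + T
( num ) + num + T
( num ) + num + F
( num ) + num + num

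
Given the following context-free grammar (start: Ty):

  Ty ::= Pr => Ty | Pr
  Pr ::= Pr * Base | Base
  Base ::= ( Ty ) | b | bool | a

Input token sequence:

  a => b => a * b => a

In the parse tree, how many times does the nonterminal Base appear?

5

[Ty [Pr [Base a]] => [Ty [Pr [Base b]] => [Ty [Pr [Pr [Base a]] * [Base b]] => [Ty [Pr [Base a]]]]]]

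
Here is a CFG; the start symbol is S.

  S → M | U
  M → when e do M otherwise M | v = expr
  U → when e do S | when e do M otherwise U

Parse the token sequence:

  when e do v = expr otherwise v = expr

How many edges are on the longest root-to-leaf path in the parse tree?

3

[S [M when e do [M v = expr] otherwise [M v = expr]]]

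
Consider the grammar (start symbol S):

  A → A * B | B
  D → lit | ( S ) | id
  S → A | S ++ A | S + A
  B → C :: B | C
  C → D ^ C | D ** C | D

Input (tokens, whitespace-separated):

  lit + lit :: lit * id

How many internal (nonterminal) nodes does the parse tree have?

[S [S [A [B [C [D lit]]]]] + [A [A [B [C [D lit]] :: [B [C [D lit]]]]] * [B [C [D id]]]]]

17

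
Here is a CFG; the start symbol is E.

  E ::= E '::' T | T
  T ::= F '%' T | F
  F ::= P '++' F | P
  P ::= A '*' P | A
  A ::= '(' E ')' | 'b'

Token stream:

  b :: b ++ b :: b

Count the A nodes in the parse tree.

[E [E [E [T [F [P [A b]]]]] :: [T [F [P [A b]] ++ [F [P [A b]]]]]] :: [T [F [P [A b]]]]]

4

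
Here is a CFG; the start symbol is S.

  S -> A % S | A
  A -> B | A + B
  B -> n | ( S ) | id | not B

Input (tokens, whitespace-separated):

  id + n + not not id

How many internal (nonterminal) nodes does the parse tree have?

[S [A [A [A [B id]] + [B n]] + [B not [B not [B id]]]]]

9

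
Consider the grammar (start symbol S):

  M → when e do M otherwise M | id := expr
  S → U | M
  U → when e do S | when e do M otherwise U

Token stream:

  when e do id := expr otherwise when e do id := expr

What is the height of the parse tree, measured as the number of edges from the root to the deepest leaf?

[S [U when e do [M id := expr] otherwise [U when e do [S [M id := expr]]]]]

5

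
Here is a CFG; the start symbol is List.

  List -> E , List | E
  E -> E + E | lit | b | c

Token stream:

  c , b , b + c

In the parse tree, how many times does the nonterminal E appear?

[List [E c] , [List [E b] , [List [E [E b] + [E c]]]]]

5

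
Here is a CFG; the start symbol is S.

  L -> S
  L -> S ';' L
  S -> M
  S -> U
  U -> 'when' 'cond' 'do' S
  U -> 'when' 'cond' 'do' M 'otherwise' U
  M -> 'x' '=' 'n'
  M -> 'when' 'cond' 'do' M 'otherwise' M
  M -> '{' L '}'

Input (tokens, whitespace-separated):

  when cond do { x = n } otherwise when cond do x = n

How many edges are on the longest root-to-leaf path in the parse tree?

[S [U when cond do [M { [L [S [M x = n]]] }] otherwise [U when cond do [S [M x = n]]]]]

6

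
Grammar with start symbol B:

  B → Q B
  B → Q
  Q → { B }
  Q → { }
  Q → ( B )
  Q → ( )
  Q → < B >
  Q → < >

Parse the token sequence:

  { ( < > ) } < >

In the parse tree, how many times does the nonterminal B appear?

4

[B [Q { [B [Q ( [B [Q < >]] )]] }] [B [Q < >]]]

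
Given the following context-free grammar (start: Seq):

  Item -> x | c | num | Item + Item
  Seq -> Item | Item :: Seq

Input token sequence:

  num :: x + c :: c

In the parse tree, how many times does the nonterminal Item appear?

5

[Seq [Item num] :: [Seq [Item [Item x] + [Item c]] :: [Seq [Item c]]]]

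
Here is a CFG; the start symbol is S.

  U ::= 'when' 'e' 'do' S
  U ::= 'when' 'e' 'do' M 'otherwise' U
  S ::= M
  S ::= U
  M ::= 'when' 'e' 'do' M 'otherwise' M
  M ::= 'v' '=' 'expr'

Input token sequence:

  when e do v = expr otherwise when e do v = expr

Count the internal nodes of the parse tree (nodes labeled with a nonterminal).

[S [U when e do [M v = expr] otherwise [U when e do [S [M v = expr]]]]]

6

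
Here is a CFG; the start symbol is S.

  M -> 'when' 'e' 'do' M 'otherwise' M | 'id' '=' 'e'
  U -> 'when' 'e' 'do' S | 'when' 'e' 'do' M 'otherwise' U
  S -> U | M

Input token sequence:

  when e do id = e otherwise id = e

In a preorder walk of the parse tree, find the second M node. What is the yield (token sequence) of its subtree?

id = e

[S [M when e do [M id = e] otherwise [M id = e]]]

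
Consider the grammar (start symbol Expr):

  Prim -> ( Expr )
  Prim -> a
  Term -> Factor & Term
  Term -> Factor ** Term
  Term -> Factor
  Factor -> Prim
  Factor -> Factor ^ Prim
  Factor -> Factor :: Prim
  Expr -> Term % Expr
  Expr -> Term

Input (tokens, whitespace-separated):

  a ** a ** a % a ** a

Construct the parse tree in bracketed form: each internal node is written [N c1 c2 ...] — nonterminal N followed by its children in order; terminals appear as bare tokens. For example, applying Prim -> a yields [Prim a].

Expr
Term % Expr
Factor ** Term % Expr
Prim ** Term % Expr
a ** Term % Expr
a ** Factor ** Term % Expr
a ** Prim ** Term % Expr
a ** a ** Term % Expr
a ** a ** Factor % Expr
a ** a ** Prim % Expr
a ** a ** a % Expr
a ** a ** a % Term
a ** a ** a % Factor ** Term
a ** a ** a % Prim ** Term
a ** a ** a % a ** Term
a ** a ** a % a ** Factor
a ** a ** a % a ** Prim
a ** a ** a % a ** a

[Expr [Term [Factor [Prim a]] ** [Term [Factor [Prim a]] ** [Term [Factor [Prim a]]]]] % [Expr [Term [Factor [Prim a]] ** [Term [Factor [Prim a]]]]]]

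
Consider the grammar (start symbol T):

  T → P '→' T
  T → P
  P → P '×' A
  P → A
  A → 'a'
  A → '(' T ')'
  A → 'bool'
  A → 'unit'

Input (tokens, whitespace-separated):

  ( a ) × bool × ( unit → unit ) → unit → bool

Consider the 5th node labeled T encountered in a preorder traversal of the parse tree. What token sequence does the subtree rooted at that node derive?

[T [P [P [P [A ( [T [P [A a]]] )]] × [A bool]] × [A ( [T [P [A unit]] → [T [P [A unit]]]] )]] → [T [P [A unit]] → [T [P [A bool]]]]]

unit → bool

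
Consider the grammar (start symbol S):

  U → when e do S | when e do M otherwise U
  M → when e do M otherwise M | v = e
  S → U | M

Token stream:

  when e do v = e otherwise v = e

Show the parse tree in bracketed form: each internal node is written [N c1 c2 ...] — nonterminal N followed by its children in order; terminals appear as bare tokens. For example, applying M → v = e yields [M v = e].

[S [M when e do [M v = e] otherwise [M v = e]]]

S
M
when e do M otherwise M
when e do v = e otherwise M
when e do v = e otherwise v = e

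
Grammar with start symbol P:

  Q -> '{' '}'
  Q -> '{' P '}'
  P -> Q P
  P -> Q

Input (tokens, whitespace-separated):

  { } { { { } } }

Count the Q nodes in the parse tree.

4

[P [Q { }] [P [Q { [P [Q { [P [Q { }]] }]] }]]]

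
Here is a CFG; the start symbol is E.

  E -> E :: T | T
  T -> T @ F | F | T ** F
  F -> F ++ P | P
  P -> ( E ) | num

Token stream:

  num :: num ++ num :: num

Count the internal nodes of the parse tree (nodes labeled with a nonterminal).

[E [E [E [T [F [P num]]]] :: [T [F [F [P num]] ++ [P num]]]] :: [T [F [P num]]]]

14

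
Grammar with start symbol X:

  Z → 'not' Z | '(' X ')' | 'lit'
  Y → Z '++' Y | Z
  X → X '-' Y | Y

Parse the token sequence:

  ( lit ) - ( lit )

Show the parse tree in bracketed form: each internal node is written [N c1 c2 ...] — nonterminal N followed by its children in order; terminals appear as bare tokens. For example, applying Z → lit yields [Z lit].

X
X - Y
Y - Y
Z - Y
( X ) - Y
( Y ) - Y
( Z ) - Y
( lit ) - Y
( lit ) - Z
( lit ) - ( X )
( lit ) - ( Y )
( lit ) - ( Z )
( lit ) - ( lit )

[X [X [Y [Z ( [X [Y [Z lit]]] )]]] - [Y [Z ( [X [Y [Z lit]]] )]]]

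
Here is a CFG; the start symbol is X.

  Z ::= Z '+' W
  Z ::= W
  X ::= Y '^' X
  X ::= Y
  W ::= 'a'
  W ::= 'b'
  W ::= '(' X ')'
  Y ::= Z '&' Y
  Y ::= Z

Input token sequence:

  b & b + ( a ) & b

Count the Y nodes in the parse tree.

4

[X [Y [Z [W b]] & [Y [Z [Z [W b]] + [W ( [X [Y [Z [W a]]]] )]] & [Y [Z [W b]]]]]]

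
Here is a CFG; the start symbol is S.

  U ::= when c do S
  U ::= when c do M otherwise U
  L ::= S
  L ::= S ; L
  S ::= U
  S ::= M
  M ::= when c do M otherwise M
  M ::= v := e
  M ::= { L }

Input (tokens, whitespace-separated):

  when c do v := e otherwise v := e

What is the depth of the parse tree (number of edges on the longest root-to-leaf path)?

[S [M when c do [M v := e] otherwise [M v := e]]]

3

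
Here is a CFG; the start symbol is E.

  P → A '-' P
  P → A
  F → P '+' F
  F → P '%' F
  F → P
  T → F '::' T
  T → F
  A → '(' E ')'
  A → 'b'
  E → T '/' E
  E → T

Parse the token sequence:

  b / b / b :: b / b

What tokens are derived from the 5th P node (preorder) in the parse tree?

[E [T [F [P [A b]]]] / [E [T [F [P [A b]]]] / [E [T [F [P [A b]]] :: [T [F [P [A b]]]]] / [E [T [F [P [A b]]]]]]]]

b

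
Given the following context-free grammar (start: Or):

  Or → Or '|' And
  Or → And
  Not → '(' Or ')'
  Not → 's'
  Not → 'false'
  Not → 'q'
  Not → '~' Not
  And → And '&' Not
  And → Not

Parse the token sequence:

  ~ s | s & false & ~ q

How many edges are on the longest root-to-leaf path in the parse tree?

[Or [Or [And [Not ~ [Not s]]]] | [And [And [And [Not s]] & [Not false]] & [Not ~ [Not q]]]]

5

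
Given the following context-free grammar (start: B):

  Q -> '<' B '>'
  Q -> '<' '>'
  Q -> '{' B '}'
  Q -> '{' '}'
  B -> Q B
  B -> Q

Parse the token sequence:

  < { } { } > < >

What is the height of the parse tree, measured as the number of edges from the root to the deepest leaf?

[B [Q < [B [Q { }] [B [Q { }]]] >] [B [Q < >]]]

5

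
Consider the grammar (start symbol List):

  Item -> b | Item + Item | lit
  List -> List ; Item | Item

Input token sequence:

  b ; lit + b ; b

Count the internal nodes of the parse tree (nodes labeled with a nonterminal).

8

[List [List [List [Item b]] ; [Item [Item lit] + [Item b]]] ; [Item b]]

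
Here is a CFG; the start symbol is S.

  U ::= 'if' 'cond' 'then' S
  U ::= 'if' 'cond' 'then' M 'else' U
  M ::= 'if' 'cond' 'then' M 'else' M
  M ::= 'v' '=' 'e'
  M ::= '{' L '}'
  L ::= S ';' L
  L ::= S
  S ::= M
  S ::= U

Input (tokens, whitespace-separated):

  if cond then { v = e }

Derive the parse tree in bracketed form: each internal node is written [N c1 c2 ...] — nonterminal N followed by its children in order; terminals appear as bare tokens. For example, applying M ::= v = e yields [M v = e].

S
U
if cond then S
if cond then M
if cond then { L }
if cond then { S }
if cond then { M }
if cond then { v = e }

[S [U if cond then [S [M { [L [S [M v = e]]] }]]]]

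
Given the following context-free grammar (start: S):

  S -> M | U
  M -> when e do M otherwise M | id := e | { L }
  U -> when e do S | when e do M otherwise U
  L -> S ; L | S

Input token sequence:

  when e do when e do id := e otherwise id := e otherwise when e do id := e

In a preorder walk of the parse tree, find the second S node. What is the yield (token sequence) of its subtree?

[S [U when e do [M when e do [M id := e] otherwise [M id := e]] otherwise [U when e do [S [M id := e]]]]]

id := e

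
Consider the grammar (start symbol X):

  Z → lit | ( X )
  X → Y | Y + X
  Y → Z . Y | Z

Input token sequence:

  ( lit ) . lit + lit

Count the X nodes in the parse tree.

3

[X [Y [Z ( [X [Y [Z lit]]] )] . [Y [Z lit]]] + [X [Y [Z lit]]]]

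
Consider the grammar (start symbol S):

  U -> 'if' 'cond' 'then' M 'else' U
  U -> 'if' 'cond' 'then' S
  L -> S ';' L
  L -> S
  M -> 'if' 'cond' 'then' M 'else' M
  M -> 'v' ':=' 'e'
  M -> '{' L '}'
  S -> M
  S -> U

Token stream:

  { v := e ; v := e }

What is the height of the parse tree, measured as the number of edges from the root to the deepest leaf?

6

[S [M { [L [S [M v := e]] ; [L [S [M v := e]]]] }]]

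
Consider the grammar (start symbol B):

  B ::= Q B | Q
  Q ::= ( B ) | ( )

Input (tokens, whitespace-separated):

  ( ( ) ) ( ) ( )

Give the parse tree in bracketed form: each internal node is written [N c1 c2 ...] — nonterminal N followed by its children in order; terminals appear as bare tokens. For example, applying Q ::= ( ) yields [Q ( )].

[B [Q ( [B [Q ( )]] )] [B [Q ( )] [B [Q ( )]]]]

B
Q B
( B ) B
( Q ) B
( ( ) ) B
( ( ) ) Q B
( ( ) ) ( ) B
( ( ) ) ( ) Q
( ( ) ) ( ) ( )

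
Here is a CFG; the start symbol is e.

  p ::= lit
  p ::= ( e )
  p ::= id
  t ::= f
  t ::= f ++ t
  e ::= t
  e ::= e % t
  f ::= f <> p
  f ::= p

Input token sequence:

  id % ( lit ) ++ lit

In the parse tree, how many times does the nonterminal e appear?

[e [e [t [f [p id]]]] % [t [f [p ( [e [t [f [p lit]]]] )]] ++ [t [f [p lit]]]]]

3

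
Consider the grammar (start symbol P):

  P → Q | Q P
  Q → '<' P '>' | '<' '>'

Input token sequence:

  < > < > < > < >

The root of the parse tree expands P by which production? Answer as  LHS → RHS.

[P [Q < >] [P [Q < >] [P [Q < >] [P [Q < >]]]]]

P → Q P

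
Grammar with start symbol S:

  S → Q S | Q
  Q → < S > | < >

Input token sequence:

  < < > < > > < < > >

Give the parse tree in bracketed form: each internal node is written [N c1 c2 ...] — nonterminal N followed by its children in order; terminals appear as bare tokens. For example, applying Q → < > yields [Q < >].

[S [Q < [S [Q < >] [S [Q < >]]] >] [S [Q < [S [Q < >]] >]]]

S
Q S
< S > S
< Q S > S
< < > S > S
< < > Q > S
< < > < > > S
< < > < > > Q
< < > < > > < S >
< < > < > > < Q >
< < > < > > < < > >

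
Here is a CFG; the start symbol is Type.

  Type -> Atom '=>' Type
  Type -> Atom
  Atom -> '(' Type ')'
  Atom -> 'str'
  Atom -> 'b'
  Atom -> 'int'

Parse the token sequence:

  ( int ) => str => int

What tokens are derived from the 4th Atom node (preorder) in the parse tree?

int

[Type [Atom ( [Type [Atom int]] )] => [Type [Atom str] => [Type [Atom int]]]]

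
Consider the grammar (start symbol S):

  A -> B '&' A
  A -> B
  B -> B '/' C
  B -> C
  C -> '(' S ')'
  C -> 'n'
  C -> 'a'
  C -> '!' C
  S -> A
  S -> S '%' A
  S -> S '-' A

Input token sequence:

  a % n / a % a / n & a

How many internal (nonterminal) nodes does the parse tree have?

19

[S [S [S [A [B [C a]]]] % [A [B [B [C n]] / [C a]]]] % [A [B [B [C a]] / [C n]] & [A [B [C a]]]]]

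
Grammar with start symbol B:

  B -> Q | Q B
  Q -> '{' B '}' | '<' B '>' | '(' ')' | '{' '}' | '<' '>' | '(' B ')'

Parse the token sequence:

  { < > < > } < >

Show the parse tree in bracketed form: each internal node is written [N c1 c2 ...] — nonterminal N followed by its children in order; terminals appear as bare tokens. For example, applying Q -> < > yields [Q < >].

[B [Q { [B [Q < >] [B [Q < >]]] }] [B [Q < >]]]

B
Q B
{ B } B
{ Q B } B
{ < > B } B
{ < > Q } B
{ < > < > } B
{ < > < > } Q
{ < > < > } < >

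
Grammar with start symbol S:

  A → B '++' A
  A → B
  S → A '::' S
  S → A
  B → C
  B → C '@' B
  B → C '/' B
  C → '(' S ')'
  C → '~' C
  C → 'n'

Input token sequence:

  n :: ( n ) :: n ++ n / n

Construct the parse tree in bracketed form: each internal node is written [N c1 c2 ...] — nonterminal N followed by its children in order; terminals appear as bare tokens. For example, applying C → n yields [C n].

S
A :: S
B :: S
C :: S
n :: S
n :: A :: S
n :: B :: S
n :: C :: S
n :: ( S ) :: S
n :: ( A ) :: S
n :: ( B ) :: S
n :: ( C ) :: S
n :: ( n ) :: S
n :: ( n ) :: A
n :: ( n ) :: B ++ A
n :: ( n ) :: C ++ A
n :: ( n ) :: n ++ A
n :: ( n ) :: n ++ B
n :: ( n ) :: n ++ C / B
n :: ( n ) :: n ++ n / B
n :: ( n ) :: n ++ n / C
n :: ( n ) :: n ++ n / n

[S [A [B [C n]]] :: [S [A [B [C ( [S [A [B [C n]]]] )]]] :: [S [A [B [C n]] ++ [A [B [C n] / [B [C n]]]]]]]]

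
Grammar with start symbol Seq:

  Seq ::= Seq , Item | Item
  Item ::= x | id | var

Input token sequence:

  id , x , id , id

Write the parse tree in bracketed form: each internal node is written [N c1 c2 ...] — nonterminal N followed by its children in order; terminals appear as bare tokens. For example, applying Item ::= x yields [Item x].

Seq
Seq , Item
Seq , Item , Item
Seq , Item , Item , Item
Item , Item , Item , Item
id , Item , Item , Item
id , x , Item , Item
id , x , id , Item
id , x , id , id

[Seq [Seq [Seq [Seq [Item id]] , [Item x]] , [Item id]] , [Item id]]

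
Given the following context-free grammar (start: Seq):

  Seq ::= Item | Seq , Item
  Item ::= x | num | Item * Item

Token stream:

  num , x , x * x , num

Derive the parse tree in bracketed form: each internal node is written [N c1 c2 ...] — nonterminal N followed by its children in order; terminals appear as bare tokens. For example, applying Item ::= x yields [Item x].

Seq
Seq , Item
Seq , Item , Item
Seq , Item , Item , Item
Item , Item , Item , Item
num , Item , Item , Item
num , x , Item , Item
num , x , Item * Item , Item
num , x , x * Item , Item
num , x , x * x , Item
num , x , x * x , num

[Seq [Seq [Seq [Seq [Item num]] , [Item x]] , [Item [Item x] * [Item x]]] , [Item num]]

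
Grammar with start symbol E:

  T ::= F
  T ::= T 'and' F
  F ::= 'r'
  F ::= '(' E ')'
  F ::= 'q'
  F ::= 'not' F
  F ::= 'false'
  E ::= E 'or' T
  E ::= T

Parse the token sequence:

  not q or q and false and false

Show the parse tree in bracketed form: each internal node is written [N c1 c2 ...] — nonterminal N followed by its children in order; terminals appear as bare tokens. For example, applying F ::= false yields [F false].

E
E or T
T or T
F or T
not F or T
not q or T
not q or T and F
not q or T and F and F
not q or F and F and F
not q or q and F and F
not q or q and false and F
not q or q and false and false

[E [E [T [F not [F q]]]] or [T [T [T [F q]] and [F false]] and [F false]]]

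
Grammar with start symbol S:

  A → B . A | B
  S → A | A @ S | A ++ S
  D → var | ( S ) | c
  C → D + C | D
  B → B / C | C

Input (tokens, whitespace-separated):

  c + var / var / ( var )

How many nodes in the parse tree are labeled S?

2

[S [A [B [B [B [C [D c] + [C [D var]]]] / [C [D var]]] / [C [D ( [S [A [B [C [D var]]]]] )]]]]]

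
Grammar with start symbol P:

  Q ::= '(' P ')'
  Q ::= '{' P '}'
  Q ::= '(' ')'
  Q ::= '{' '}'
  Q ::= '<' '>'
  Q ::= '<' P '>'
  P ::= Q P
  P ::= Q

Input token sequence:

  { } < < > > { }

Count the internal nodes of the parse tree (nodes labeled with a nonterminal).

8

[P [Q { }] [P [Q < [P [Q < >]] >] [P [Q { }]]]]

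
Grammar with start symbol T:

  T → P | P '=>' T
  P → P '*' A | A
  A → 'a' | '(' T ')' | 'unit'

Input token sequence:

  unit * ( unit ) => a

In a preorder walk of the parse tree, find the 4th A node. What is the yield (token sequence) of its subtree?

[T [P [P [A unit]] * [A ( [T [P [A unit]]] )]] => [T [P [A a]]]]

a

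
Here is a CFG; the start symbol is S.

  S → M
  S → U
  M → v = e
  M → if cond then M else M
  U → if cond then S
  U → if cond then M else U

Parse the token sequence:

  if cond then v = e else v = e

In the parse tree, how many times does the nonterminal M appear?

3

[S [M if cond then [M v = e] else [M v = e]]]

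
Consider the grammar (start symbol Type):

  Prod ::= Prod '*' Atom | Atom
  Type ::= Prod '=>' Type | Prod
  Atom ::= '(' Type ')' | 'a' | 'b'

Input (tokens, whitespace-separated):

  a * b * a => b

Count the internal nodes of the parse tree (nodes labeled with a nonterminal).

[Type [Prod [Prod [Prod [Atom a]] * [Atom b]] * [Atom a]] => [Type [Prod [Atom b]]]]

10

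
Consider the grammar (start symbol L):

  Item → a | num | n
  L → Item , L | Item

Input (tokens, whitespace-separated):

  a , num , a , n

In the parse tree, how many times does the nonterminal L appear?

[L [Item a] , [L [Item num] , [L [Item a] , [L [Item n]]]]]

4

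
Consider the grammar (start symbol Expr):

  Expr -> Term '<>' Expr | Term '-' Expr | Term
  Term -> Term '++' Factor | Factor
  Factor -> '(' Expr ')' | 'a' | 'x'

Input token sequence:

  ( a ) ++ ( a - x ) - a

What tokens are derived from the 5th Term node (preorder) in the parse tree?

[Expr [Term [Term [Factor ( [Expr [Term [Factor a]]] )]] ++ [Factor ( [Expr [Term [Factor a]] - [Expr [Term [Factor x]]]] )]] - [Expr [Term [Factor a]]]]

x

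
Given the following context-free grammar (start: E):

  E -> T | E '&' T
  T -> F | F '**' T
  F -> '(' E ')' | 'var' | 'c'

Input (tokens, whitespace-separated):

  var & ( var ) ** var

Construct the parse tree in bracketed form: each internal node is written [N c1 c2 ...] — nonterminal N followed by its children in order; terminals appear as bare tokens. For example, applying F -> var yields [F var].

E
E & T
T & T
F & T
var & T
var & F ** T
var & ( E ) ** T
var & ( T ) ** T
var & ( F ) ** T
var & ( var ) ** T
var & ( var ) ** F
var & ( var ) ** var

[E [E [T [F var]]] & [T [F ( [E [T [F var]]] )] ** [T [F var]]]]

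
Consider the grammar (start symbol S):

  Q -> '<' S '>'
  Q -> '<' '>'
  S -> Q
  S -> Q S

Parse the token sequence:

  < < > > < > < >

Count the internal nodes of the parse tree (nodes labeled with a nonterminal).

[S [Q < [S [Q < >]] >] [S [Q < >] [S [Q < >]]]]

8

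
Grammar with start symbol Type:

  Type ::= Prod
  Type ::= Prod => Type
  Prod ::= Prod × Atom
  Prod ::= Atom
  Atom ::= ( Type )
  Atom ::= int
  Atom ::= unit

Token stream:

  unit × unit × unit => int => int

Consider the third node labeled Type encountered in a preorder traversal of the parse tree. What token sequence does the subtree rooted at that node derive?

int

[Type [Prod [Prod [Prod [Atom unit]] × [Atom unit]] × [Atom unit]] => [Type [Prod [Atom int]] => [Type [Prod [Atom int]]]]]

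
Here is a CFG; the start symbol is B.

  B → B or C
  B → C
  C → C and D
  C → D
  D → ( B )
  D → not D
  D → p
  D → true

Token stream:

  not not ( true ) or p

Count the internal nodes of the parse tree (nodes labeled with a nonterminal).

[B [B [C [D not [D not [D ( [B [C [D true]]] )]]]]] or [C [D p]]]

11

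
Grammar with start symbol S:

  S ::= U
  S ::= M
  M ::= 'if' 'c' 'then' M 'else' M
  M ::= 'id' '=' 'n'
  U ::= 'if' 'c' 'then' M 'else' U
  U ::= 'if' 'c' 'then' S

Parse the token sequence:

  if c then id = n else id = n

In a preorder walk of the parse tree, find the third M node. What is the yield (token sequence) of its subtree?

[S [M if c then [M id = n] else [M id = n]]]

id = n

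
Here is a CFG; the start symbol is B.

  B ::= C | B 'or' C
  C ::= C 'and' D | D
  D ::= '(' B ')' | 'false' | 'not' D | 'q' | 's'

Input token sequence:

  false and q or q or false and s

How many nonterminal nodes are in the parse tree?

[B [B [B [C [C [D false]] and [D q]]] or [C [D q]]] or [C [C [D false]] and [D s]]]

13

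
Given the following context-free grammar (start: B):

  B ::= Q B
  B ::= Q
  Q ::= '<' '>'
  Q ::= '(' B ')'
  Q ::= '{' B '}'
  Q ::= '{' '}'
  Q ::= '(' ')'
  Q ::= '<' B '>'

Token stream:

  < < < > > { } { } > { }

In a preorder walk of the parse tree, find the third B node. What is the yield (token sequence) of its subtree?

[B [Q < [B [Q < [B [Q < >]] >] [B [Q { }] [B [Q { }]]]] >] [B [Q { }]]]

< >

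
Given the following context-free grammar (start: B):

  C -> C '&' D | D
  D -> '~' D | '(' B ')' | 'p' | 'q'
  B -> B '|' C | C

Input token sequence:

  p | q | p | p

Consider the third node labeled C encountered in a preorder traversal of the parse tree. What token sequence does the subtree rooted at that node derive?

[B [B [B [B [C [D p]]] | [C [D q]]] | [C [D p]]] | [C [D p]]]

p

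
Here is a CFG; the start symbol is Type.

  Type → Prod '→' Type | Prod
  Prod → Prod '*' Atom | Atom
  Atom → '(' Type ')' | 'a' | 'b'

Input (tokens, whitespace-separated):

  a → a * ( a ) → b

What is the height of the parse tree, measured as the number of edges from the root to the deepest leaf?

7

[Type [Prod [Atom a]] → [Type [Prod [Prod [Atom a]] * [Atom ( [Type [Prod [Atom a]]] )]] → [Type [Prod [Atom b]]]]]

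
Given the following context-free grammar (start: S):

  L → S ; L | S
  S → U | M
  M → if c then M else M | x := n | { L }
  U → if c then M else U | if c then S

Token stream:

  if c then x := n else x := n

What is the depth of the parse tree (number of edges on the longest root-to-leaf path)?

[S [M if c then [M x := n] else [M x := n]]]

3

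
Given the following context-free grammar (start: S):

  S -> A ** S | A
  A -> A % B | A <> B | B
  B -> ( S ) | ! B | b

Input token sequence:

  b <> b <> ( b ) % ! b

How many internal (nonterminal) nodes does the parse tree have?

[S [A [A [A [A [B b]] <> [B b]] <> [B ( [S [A [B b]]] )]] % [B ! [B b]]]]

13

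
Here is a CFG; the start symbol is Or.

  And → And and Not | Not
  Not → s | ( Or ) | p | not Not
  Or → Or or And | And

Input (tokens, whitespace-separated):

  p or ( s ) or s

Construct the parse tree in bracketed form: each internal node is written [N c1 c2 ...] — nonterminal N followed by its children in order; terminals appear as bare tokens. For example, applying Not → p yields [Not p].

[Or [Or [Or [And [Not p]]] or [And [Not ( [Or [And [Not s]]] )]]] or [And [Not s]]]

Or
Or or And
Or or And or And
And or And or And
Not or And or And
p or And or And
p or Not or And
p or ( Or ) or And
p or ( And ) or And
p or ( Not ) or And
p or ( s ) or And
p or ( s ) or Not
p or ( s ) or s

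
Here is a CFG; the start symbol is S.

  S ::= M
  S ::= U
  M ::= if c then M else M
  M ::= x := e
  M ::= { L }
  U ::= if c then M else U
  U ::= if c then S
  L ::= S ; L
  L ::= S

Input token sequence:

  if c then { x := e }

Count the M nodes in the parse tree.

[S [U if c then [S [M { [L [S [M x := e]]] }]]]]

2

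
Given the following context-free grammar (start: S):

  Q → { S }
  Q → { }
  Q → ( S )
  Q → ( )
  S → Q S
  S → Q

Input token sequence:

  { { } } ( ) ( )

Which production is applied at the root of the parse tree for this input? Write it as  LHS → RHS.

S → Q S

[S [Q { [S [Q { }]] }] [S [Q ( )] [S [Q ( )]]]]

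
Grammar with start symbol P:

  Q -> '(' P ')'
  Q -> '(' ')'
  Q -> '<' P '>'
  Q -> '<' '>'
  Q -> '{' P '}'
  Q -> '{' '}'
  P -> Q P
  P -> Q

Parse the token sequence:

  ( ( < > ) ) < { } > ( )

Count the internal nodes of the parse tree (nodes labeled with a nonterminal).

[P [Q ( [P [Q ( [P [Q < >]] )]] )] [P [Q < [P [Q { }]] >] [P [Q ( )]]]]

12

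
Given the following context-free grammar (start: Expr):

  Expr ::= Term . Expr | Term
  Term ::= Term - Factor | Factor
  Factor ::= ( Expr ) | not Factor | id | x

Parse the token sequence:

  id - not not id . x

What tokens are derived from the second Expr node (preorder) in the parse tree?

x

[Expr [Term [Term [Factor id]] - [Factor not [Factor not [Factor id]]]] . [Expr [Term [Factor x]]]]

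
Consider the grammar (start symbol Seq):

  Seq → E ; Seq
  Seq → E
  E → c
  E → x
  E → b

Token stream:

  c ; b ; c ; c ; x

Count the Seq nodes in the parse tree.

[Seq [E c] ; [Seq [E b] ; [Seq [E c] ; [Seq [E c] ; [Seq [E x]]]]]]

5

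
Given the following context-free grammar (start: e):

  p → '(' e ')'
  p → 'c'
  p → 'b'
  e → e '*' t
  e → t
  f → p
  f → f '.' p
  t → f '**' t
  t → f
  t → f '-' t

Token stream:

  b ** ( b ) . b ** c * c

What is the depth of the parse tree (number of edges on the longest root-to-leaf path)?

11

[e [e [t [f [p b]] ** [t [f [f [p ( [e [t [f [p b]]]] )]] . [p b]] ** [t [f [p c]]]]]] * [t [f [p c]]]]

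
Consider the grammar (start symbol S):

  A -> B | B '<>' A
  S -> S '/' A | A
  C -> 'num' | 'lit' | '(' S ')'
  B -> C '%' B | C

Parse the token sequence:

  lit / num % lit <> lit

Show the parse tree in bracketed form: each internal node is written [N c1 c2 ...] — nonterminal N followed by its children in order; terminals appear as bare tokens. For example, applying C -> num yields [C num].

[S [S [A [B [C lit]]]] / [A [B [C num] % [B [C lit]]] <> [A [B [C lit]]]]]

S
S / A
A / A
B / A
C / A
lit / A
lit / B <> A
lit / C % B <> A
lit / num % B <> A
lit / num % C <> A
lit / num % lit <> A
lit / num % lit <> B
lit / num % lit <> C
lit / num % lit <> lit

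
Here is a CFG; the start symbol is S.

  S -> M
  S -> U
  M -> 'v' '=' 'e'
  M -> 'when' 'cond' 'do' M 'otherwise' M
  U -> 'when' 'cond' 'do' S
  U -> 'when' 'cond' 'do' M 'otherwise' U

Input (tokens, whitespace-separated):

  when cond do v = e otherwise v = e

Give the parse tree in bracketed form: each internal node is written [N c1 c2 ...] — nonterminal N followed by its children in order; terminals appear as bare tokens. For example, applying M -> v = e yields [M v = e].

S
M
when cond do M otherwise M
when cond do v = e otherwise M
when cond do v = e otherwise v = e

[S [M when cond do [M v = e] otherwise [M v = e]]]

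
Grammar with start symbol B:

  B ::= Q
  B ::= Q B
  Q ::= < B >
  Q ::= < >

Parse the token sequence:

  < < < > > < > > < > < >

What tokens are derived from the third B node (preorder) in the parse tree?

[B [Q < [B [Q < [B [Q < >]] >] [B [Q < >]]] >] [B [Q < >] [B [Q < >]]]]

< >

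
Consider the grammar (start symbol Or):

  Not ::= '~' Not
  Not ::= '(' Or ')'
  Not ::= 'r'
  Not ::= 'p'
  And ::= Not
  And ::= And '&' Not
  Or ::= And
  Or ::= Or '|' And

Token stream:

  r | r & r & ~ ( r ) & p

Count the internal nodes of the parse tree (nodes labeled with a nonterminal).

16

[Or [Or [And [Not r]]] | [And [And [And [And [Not r]] & [Not r]] & [Not ~ [Not ( [Or [And [Not r]]] )]]] & [Not p]]]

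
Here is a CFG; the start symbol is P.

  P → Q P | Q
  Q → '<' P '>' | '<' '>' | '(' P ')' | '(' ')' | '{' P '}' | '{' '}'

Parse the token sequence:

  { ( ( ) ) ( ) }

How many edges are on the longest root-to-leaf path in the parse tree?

[P [Q { [P [Q ( [P [Q ( )]] )] [P [Q ( )]]] }]]

6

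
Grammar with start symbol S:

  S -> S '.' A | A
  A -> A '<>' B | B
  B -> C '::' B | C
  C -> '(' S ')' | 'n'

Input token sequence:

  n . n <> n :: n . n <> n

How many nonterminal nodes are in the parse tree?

20

[S [S [S [A [B [C n]]]] . [A [A [B [C n]]] <> [B [C n] :: [B [C n]]]]] . [A [A [B [C n]]] <> [B [C n]]]]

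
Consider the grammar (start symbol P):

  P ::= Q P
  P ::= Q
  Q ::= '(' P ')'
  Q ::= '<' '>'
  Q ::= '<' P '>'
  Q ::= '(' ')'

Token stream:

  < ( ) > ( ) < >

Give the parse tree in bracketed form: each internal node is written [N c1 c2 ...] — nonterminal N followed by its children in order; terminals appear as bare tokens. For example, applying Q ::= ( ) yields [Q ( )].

P
Q P
< P > P
< Q > P
< ( ) > P
< ( ) > Q P
< ( ) > ( ) P
< ( ) > ( ) Q
< ( ) > ( ) < >

[P [Q < [P [Q ( )]] >] [P [Q ( )] [P [Q < >]]]]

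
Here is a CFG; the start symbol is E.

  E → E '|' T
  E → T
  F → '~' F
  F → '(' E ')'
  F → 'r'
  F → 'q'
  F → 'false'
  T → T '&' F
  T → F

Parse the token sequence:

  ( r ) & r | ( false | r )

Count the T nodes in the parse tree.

6

[E [E [T [T [F ( [E [T [F r]]] )]] & [F r]]] | [T [F ( [E [E [T [F false]]] | [T [F r]]] )]]]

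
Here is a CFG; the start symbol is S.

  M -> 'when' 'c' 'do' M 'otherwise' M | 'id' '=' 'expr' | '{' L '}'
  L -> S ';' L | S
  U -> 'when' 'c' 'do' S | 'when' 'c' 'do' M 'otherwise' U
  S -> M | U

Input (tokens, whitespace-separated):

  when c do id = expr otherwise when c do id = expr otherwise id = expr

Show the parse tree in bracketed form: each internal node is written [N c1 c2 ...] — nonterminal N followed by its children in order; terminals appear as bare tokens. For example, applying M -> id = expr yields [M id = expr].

S
M
when c do M otherwise M
when c do id = expr otherwise M
when c do id = expr otherwise when c do M otherwise M
when c do id = expr otherwise when c do id = expr otherwise M
when c do id = expr otherwise when c do id = expr otherwise id = expr

[S [M when c do [M id = expr] otherwise [M when c do [M id = expr] otherwise [M id = expr]]]]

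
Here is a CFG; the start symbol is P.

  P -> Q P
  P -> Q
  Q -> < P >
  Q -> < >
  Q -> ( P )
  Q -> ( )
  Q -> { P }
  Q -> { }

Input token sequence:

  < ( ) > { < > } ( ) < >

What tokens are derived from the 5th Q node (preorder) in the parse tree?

[P [Q < [P [Q ( )]] >] [P [Q { [P [Q < >]] }] [P [Q ( )] [P [Q < >]]]]]

( )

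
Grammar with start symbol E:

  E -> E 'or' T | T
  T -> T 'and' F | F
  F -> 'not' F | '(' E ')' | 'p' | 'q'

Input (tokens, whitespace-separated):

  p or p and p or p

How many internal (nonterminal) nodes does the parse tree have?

[E [E [E [T [F p]]] or [T [T [F p]] and [F p]]] or [T [F p]]]

11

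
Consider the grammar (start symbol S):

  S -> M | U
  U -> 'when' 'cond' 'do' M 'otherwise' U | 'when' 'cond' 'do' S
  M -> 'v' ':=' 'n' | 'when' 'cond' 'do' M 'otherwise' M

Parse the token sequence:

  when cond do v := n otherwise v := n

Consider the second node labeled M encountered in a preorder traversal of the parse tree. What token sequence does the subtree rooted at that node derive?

v := n

[S [M when cond do [M v := n] otherwise [M v := n]]]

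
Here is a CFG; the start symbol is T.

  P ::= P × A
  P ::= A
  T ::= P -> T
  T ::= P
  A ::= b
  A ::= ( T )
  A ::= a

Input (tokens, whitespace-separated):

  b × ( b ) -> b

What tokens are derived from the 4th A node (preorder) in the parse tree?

b

[T [P [P [A b]] × [A ( [T [P [A b]]] )]] -> [T [P [A b]]]]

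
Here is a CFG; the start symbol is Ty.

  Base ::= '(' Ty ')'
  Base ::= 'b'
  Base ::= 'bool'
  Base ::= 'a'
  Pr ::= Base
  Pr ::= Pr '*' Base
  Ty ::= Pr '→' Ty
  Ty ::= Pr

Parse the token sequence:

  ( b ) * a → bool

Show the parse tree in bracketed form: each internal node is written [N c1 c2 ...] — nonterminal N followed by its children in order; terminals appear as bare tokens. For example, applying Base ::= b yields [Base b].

[Ty [Pr [Pr [Base ( [Ty [Pr [Base b]]] )]] * [Base a]] → [Ty [Pr [Base bool]]]]

Ty
Pr → Ty
Pr * Base → Ty
Base * Base → Ty
( Ty ) * Base → Ty
( Pr ) * Base → Ty
( Base ) * Base → Ty
( b ) * Base → Ty
( b ) * a → Ty
( b ) * a → Pr
( b ) * a → Base
( b ) * a → bool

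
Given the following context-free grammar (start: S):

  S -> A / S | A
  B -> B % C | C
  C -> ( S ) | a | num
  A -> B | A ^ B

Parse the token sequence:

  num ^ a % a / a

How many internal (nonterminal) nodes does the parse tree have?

[S [A [A [B [C num]]] ^ [B [B [C a]] % [C a]]] / [S [A [B [C a]]]]]

13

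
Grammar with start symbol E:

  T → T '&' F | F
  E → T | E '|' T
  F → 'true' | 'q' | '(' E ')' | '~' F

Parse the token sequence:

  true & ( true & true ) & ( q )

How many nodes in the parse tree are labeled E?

[E [T [T [T [F true]] & [F ( [E [T [T [F true]] & [F true]]] )]] & [F ( [E [T [F q]]] )]]]

3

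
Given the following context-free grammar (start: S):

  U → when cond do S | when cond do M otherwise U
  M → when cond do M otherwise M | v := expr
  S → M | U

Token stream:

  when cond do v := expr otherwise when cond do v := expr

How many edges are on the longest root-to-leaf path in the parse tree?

5

[S [U when cond do [M v := expr] otherwise [U when cond do [S [M v := expr]]]]]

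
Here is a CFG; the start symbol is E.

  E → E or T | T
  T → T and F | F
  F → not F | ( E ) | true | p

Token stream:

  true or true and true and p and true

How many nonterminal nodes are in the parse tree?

[E [E [T [F true]]] or [T [T [T [T [F true]] and [F true]] and [F p]] and [F true]]]

12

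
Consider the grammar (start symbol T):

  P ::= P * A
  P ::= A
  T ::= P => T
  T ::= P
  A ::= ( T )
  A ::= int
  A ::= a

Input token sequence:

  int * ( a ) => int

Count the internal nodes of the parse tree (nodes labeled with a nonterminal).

[T [P [P [A int]] * [A ( [T [P [A a]]] )]] => [T [P [A int]]]]

11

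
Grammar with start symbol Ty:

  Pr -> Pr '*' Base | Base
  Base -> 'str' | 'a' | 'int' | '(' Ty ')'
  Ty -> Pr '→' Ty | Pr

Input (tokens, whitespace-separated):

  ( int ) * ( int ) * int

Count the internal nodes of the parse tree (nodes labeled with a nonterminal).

13

[Ty [Pr [Pr [Pr [Base ( [Ty [Pr [Base int]]] )]] * [Base ( [Ty [Pr [Base int]]] )]] * [Base int]]]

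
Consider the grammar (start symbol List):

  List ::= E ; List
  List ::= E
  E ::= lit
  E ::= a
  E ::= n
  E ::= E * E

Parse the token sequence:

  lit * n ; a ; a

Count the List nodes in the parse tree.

[List [E [E lit] * [E n]] ; [List [E a] ; [List [E a]]]]

3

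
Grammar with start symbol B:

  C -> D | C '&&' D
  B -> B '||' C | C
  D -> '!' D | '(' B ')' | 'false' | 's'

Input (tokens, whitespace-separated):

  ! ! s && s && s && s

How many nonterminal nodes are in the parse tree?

11

[B [C [C [C [C [D ! [D ! [D s]]]] && [D s]] && [D s]] && [D s]]]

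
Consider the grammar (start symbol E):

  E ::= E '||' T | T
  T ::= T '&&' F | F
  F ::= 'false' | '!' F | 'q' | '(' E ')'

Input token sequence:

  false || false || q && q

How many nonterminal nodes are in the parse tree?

11

[E [E [E [T [F false]]] || [T [F false]]] || [T [T [F q]] && [F q]]]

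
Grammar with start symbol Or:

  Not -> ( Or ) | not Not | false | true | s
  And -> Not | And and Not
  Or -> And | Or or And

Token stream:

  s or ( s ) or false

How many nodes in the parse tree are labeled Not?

[Or [Or [Or [And [Not s]]] or [And [Not ( [Or [And [Not s]]] )]]] or [And [Not false]]]

4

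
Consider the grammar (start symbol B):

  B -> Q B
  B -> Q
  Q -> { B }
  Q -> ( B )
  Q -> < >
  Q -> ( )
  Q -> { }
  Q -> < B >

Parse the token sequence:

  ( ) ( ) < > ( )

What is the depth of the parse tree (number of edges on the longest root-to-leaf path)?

5

[B [Q ( )] [B [Q ( )] [B [Q < >] [B [Q ( )]]]]]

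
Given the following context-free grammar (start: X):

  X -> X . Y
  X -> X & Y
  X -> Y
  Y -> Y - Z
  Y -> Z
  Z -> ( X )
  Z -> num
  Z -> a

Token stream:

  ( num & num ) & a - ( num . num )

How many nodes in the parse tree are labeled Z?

7

[X [X [Y [Z ( [X [X [Y [Z num]]] & [Y [Z num]]] )]]] & [Y [Y [Z a]] - [Z ( [X [X [Y [Z num]]] . [Y [Z num]]] )]]]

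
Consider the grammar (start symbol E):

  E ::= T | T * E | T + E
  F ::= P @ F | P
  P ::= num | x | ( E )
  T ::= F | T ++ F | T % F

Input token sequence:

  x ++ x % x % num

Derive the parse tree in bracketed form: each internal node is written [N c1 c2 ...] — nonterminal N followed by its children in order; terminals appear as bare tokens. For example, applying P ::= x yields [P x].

[E [T [T [T [T [F [P x]]] ++ [F [P x]]] % [F [P x]]] % [F [P num]]]]

E
T
T % F
T % F % F
T ++ F % F % F
F ++ F % F % F
P ++ F % F % F
x ++ F % F % F
x ++ P % F % F
x ++ x % F % F
x ++ x % P % F
x ++ x % x % F
x ++ x % x % P
x ++ x % x % num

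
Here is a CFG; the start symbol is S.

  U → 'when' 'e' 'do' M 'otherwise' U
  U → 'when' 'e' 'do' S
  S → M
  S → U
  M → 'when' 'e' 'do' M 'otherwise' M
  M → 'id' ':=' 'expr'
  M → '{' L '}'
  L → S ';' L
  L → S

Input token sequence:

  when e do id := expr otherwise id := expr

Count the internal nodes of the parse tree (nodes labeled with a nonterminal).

4

[S [M when e do [M id := expr] otherwise [M id := expr]]]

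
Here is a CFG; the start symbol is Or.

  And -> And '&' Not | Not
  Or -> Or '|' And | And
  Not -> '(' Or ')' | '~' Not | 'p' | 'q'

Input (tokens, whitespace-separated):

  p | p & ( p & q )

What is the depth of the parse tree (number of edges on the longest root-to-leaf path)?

[Or [Or [And [Not p]]] | [And [And [Not p]] & [Not ( [Or [And [And [Not p]] & [Not q]]] )]]]

7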